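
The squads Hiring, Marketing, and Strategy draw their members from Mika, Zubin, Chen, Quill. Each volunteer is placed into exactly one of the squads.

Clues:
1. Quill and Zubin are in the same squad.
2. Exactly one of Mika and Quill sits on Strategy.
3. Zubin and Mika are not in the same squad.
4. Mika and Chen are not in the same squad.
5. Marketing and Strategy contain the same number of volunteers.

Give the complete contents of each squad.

Hiring = {Quill, Zubin}; Marketing = {Chen}; Strategy = {Mika}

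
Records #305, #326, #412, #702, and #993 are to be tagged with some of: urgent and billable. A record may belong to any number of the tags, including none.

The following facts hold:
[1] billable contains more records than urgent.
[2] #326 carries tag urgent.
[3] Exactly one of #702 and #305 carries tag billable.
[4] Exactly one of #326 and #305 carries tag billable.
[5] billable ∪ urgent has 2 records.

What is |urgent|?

1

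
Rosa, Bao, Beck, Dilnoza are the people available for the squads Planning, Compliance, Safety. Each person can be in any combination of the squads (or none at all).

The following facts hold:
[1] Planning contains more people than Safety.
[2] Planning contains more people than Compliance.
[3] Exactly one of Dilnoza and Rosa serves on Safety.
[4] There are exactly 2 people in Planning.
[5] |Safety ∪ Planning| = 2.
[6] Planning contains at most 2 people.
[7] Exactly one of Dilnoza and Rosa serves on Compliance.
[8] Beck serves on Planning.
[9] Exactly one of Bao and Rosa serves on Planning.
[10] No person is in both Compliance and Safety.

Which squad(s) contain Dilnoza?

Dilnoza: Compliance

From (8): Beck ∈ Planning.
Suppose Dilnoza ∈ Planning: no assignment then satisfies all the clues, so Dilnoza ∉ Planning.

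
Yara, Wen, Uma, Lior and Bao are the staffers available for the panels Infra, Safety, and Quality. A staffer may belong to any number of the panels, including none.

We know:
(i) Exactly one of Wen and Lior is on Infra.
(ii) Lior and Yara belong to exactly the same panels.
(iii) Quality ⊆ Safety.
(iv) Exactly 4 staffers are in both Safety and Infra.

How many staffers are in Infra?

4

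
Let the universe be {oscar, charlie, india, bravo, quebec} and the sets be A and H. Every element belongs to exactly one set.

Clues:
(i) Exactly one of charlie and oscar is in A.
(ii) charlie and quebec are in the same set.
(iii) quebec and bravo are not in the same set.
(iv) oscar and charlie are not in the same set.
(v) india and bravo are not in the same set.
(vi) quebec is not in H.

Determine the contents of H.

From (vi): quebec ∉ H.
(ii): charlie matches quebec: charlie ∉ H.
Only one set left: charlie ∈ A.
Only one set left: quebec ∈ A.
(i) (exactly one): oscar ∉ A.
(iii): bravo ∉ A.
Only one set left: oscar ∈ H.
Only one set left: bravo ∈ H.
(v): india ∉ H.
Only one set left: india ∈ A.

H = {bravo, oscar}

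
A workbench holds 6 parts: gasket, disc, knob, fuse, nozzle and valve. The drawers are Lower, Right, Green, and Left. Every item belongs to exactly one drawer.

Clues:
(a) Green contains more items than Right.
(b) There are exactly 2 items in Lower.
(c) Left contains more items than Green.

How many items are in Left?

3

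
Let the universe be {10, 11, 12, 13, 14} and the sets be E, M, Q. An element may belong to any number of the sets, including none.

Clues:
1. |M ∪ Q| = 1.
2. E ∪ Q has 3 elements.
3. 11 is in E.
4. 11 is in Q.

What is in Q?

Q = {11}

From (3): 11 ∈ E.
From (4): 11 ∈ Q.
Suppose 10 ∈ Q: no assignment then satisfies all the clues, so 10 ∉ Q.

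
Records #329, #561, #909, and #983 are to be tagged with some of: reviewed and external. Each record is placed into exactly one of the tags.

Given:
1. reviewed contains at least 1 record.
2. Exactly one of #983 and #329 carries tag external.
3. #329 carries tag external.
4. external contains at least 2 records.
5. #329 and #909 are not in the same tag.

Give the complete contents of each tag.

reviewed = {#909, #983}; external = {#329, #561}

From (3): #329 ∈ external.
(2) (exactly one): #983 ∉ external.
(5): #909 ∉ external.
Only one tag left: #909 ∈ reviewed.
Only one tag left: #983 ∈ reviewed.
(4): only 2 candidates remain for external, so all are in.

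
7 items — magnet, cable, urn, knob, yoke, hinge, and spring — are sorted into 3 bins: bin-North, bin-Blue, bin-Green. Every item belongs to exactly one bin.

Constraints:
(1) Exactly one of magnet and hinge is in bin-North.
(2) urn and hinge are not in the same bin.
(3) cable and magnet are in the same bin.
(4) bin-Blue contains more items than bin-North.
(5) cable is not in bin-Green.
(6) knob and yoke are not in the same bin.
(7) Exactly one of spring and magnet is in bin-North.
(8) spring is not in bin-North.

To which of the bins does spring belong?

spring: bin-Blue

From (5): cable ∉ bin-Green.
From (8): spring ∉ bin-North.
(3): magnet matches cable: magnet ∉ bin-Green.
(7) (exactly one): magnet ∈ bin-North.
(1) (exactly one): hinge ∉ bin-North.
(3): cable matches magnet: cable ∈ bin-North.
Suppose spring ∉ bin-Blue: no assignment then satisfies all the clues, so spring ∈ bin-Blue.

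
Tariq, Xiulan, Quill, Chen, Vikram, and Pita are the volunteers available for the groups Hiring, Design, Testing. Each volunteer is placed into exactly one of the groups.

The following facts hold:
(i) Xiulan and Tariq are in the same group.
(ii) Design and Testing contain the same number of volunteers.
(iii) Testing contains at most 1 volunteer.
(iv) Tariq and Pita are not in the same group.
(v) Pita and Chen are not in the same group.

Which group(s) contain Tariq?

Tariq: Hiring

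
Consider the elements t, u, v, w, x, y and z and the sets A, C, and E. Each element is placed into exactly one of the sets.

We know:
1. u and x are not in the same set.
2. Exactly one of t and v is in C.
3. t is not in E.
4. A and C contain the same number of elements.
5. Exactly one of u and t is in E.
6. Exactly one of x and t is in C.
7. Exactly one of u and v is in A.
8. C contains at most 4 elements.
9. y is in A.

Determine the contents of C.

C = {t, w, z}

From (3): t ∉ E.
From (9): y ∈ A.
(5) (exactly one): u ∈ E.
(7) (exactly one): v ∈ A.
(1): x ∉ E.
(2) (exactly one): t ∈ C.
(6) (exactly one): x ∉ C.
Only one set left: x ∈ A.
Suppose w ∉ C: no assignment then satisfies all the clues, so w ∈ C.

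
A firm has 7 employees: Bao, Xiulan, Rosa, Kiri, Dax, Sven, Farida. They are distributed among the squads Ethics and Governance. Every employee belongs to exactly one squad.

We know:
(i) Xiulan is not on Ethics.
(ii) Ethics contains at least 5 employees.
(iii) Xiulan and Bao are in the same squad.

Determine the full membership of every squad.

Ethics = {Dax, Farida, Kiri, Rosa, Sven}; Governance = {Bao, Xiulan}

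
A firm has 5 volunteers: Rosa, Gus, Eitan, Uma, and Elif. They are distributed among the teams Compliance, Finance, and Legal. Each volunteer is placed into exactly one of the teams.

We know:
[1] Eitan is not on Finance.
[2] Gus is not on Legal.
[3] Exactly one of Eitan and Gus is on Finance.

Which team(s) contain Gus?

Gus: Finance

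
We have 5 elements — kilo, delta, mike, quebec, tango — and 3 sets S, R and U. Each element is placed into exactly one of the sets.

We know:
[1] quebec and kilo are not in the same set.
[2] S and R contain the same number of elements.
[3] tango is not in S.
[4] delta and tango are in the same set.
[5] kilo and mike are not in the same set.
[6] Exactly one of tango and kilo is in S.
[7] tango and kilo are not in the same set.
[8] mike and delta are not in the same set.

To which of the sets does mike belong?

From (3): tango ∉ S.
(4): delta matches tango: delta ∉ S.
(6) (exactly one): kilo ∈ S.
(1): quebec ∉ S.
(5): mike ∉ S.
Suppose mike ∉ R: no assignment then satisfies all the clues, so mike ∈ R.

mike: R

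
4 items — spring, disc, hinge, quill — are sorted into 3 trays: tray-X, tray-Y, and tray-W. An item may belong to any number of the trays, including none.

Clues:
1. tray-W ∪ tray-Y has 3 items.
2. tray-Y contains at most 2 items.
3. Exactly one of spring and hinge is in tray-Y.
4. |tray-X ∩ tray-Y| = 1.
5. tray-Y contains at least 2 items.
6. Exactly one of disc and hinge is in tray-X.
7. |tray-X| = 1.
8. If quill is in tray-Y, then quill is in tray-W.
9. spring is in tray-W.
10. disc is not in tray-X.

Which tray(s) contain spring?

From (9): spring ∈ tray-W.
From (10): disc ∉ tray-X.
(6) (exactly one): hinge ∈ tray-X.
(7): tray-X already has 1, so the rest are out.
Suppose spring ∈ tray-Y: no assignment then satisfies all the clues, so spring ∉ tray-Y.

spring: tray-W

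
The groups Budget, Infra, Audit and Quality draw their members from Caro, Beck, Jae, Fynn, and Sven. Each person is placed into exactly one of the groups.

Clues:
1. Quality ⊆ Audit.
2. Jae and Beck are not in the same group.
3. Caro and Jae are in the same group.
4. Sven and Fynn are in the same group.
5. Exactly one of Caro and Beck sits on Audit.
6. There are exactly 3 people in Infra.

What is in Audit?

Audit = {Caro, Jae}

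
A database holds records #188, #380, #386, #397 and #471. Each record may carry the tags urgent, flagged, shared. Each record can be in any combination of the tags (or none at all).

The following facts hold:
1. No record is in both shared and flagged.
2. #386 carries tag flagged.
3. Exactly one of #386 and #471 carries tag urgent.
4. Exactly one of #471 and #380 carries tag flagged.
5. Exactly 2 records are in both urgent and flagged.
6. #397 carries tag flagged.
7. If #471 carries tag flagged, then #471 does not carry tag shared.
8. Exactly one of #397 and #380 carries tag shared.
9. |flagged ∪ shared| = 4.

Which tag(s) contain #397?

#397: flagged, urgent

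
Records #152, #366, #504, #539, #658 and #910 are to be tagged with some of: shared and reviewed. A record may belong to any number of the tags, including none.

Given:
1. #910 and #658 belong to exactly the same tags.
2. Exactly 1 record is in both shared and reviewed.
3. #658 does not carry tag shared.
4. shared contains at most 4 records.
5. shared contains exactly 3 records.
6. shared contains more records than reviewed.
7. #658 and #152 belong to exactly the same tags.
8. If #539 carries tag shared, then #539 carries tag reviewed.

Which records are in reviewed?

reviewed = {#539}

From (3): #658 ∉ shared.
(1): #910 matches #658: #910 ∉ shared.
(7): #152 matches #658: #152 ∉ shared.
(5): only 3 candidates remain for shared, so all are in.
(8): #539 ∈ reviewed.
Suppose #152 ∈ reviewed: no assignment then satisfies all the clues, so #152 ∉ reviewed.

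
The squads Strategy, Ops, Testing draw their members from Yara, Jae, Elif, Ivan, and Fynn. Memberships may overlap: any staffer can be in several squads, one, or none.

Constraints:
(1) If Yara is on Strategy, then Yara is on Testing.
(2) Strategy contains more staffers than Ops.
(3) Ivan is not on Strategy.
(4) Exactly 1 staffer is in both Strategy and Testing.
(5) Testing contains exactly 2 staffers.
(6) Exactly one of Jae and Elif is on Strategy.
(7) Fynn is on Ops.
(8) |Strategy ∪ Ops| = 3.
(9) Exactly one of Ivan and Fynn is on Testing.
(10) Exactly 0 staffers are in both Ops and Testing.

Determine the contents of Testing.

Testing = {Ivan, Yara}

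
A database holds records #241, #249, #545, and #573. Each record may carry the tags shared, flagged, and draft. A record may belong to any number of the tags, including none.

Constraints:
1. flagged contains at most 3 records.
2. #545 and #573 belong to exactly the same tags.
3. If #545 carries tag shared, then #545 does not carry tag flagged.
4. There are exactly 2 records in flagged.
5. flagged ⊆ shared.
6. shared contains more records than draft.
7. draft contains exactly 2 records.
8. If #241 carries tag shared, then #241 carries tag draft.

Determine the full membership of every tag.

shared = {#241, #249, #545, #573}; flagged = {#241, #249}; draft = {#241, #249}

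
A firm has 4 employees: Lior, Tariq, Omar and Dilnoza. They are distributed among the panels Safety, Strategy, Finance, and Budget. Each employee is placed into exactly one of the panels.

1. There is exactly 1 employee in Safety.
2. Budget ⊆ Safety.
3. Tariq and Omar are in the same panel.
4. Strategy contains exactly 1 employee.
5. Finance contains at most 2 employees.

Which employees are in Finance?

Finance = {Omar, Tariq}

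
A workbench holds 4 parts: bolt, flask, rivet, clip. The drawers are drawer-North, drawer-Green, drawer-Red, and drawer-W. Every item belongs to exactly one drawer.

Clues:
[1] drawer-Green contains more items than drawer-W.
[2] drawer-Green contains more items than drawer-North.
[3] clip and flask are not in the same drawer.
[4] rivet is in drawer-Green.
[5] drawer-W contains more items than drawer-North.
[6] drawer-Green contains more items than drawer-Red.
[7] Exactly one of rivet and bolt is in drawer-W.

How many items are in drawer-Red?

1

From (4): rivet ∈ drawer-Green.
(7) (exactly one): bolt ∈ drawer-W.
Suppose flask ∈ drawer-North: no assignment then satisfies all the clues, so flask ∉ drawer-North.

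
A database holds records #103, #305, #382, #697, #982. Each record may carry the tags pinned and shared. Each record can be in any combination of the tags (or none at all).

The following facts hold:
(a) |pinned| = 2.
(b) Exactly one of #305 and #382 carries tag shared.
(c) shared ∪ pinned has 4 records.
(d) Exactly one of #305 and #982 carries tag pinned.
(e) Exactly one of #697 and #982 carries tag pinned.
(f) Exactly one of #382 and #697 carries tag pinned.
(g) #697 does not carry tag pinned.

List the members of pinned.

From (g): #697 ∉ pinned.
(e) (exactly one): #982 ∈ pinned.
(f) (exactly one): #382 ∈ pinned.
(a): pinned already has 2, so the rest are out.

pinned = {#382, #982}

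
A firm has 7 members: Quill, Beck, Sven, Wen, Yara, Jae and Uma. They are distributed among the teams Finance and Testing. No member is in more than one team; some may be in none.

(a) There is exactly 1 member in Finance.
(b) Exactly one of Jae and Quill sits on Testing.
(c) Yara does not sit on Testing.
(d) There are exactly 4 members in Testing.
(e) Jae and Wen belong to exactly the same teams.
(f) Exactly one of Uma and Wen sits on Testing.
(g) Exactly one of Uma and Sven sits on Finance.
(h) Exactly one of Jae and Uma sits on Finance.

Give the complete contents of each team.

Finance = {Uma}; Testing = {Beck, Jae, Sven, Wen}

From (c): Yara ∉ Testing.
Suppose Quill ∈ Finance: no assignment then satisfies all the clues, so Quill ∉ Finance.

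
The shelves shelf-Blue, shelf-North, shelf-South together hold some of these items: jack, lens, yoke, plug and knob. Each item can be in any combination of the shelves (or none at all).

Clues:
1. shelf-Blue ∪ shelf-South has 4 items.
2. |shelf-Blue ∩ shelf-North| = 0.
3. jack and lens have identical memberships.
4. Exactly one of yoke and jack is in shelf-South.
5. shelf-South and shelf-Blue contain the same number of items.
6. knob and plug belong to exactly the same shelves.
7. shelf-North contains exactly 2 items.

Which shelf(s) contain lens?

lens: shelf-North, shelf-South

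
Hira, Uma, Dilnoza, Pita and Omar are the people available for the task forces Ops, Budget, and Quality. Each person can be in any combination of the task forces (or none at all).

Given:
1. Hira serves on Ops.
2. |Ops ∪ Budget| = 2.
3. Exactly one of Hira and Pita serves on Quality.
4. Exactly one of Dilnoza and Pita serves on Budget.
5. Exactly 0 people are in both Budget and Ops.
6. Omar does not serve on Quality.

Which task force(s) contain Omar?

Omar: none

From (1): Hira ∈ Ops.
From (6): Omar ∉ Quality.
Suppose Omar ∈ Ops: no assignment then satisfies all the clues, so Omar ∉ Ops.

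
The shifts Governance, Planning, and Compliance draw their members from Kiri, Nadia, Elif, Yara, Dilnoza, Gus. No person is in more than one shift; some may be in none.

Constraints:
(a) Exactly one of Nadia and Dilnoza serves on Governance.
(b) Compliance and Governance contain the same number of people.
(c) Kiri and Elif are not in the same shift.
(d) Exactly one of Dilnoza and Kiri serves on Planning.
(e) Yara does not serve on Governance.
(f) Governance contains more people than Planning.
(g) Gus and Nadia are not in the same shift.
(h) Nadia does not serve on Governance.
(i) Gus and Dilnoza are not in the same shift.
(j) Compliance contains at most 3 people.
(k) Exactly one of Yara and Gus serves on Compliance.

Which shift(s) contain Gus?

Gus: none

From (e): Yara ∉ Governance.
From (h): Nadia ∉ Governance.
(a) (exactly one): Dilnoza ∈ Governance.
(d) (exactly one): Kiri ∈ Planning.
(i): Gus ∉ Governance.
(c): Elif ∉ Planning.
Suppose Gus ∈ Planning: no assignment then satisfies all the clues, so Gus ∉ Planning.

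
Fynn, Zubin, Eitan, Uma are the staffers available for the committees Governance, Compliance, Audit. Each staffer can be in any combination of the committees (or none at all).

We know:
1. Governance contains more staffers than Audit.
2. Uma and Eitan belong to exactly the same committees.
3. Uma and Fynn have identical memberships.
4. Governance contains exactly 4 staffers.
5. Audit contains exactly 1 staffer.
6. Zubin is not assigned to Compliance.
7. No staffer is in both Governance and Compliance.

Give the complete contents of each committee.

Governance = {Eitan, Fynn, Uma, Zubin}; Compliance = {}; Audit = {Zubin}

From (6): Zubin ∉ Compliance.
(4): only 4 candidates remain for Governance, so all are in.
(7) (disjoint): Fynn ∉ Compliance.
(7) (disjoint): Eitan ∉ Compliance.
(7) (disjoint): Uma ∉ Compliance.
Suppose Fynn ∈ Audit: no assignment then satisfies all the clues, so Fynn ∉ Audit.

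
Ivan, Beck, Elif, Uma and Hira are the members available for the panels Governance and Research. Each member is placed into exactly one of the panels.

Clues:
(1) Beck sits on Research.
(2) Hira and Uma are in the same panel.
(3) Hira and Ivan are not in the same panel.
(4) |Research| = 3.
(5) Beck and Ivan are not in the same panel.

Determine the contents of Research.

Research = {Beck, Hira, Uma}

From (1): Beck ∈ Research.
(5): Ivan ∉ Research.
Only one panel left: Ivan ∈ Governance.
(3): Hira ∉ Governance.
Only one panel left: Hira ∈ Research.
(2): Uma matches Hira: Uma ∉ Governance.
(2): Uma matches Hira: Uma ∈ Research.
(4): Research already has 3, so the rest are out.
Only one panel left: Elif ∈ Governance.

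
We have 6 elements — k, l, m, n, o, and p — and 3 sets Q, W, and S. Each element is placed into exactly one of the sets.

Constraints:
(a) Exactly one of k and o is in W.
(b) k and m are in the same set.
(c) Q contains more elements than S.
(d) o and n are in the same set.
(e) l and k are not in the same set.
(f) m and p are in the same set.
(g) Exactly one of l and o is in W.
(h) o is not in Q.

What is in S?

S = {l}

From (h): o ∉ Q.
(d): n matches o: n ∉ Q.
Suppose k ∈ S: no assignment then satisfies all the clues, so k ∉ S.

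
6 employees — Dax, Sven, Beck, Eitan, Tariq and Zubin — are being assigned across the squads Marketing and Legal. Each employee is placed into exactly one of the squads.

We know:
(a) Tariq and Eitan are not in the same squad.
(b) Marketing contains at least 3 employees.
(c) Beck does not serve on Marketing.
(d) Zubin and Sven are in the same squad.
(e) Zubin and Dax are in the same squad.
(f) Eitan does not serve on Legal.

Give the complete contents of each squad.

Marketing = {Dax, Eitan, Sven, Zubin}; Legal = {Beck, Tariq}

From (c): Beck ∉ Marketing.
From (f): Eitan ∉ Legal.
Only one squad left: Beck ∈ Legal.
Only one squad left: Eitan ∈ Marketing.
(a): Tariq ∉ Marketing.
Only one squad left: Tariq ∈ Legal.
Suppose Dax ∉ Marketing: no assignment then satisfies all the clues, so Dax ∈ Marketing.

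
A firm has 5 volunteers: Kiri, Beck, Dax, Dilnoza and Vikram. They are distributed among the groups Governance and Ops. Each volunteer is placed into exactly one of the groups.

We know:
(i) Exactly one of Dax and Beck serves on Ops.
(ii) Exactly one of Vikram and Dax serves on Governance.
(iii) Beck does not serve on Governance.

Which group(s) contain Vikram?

Vikram: Ops

From (iii): Beck ∉ Governance.
Only one group left: Beck ∈ Ops.
(i) (exactly one): Dax ∉ Ops.
Only one group left: Dax ∈ Governance.
(ii) (exactly one): Vikram ∉ Governance.
Only one group left: Vikram ∈ Ops.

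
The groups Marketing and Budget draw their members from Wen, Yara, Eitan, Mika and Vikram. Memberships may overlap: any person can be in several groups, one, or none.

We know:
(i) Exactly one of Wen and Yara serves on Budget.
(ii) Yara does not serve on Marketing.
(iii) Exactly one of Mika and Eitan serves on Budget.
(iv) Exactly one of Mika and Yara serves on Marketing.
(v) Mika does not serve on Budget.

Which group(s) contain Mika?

From (ii): Yara ∉ Marketing.
From (v): Mika ∉ Budget.
(iii) (exactly one): Eitan ∈ Budget.
(iv) (exactly one): Mika ∈ Marketing.

Mika: Marketing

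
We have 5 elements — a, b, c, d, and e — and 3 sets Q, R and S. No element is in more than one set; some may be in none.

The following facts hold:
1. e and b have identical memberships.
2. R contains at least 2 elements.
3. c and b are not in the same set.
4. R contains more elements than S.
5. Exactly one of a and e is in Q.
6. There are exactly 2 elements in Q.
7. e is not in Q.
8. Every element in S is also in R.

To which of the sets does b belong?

From (7): e ∉ Q.
(1): b matches e: b ∉ Q.
(5) (exactly one): a ∈ Q.
Suppose b ∉ R: no assignment then satisfies all the clues, so b ∈ R.

b: R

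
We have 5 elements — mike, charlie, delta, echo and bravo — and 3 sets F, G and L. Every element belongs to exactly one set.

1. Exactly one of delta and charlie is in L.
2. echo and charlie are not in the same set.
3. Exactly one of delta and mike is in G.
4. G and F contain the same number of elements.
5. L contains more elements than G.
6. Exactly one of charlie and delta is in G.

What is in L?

L = {bravo, charlie, mike}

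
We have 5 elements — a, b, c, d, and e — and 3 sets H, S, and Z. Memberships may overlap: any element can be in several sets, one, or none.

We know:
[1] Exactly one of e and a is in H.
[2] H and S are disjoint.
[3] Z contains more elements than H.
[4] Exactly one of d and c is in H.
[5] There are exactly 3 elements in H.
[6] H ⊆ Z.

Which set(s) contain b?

b: H, Z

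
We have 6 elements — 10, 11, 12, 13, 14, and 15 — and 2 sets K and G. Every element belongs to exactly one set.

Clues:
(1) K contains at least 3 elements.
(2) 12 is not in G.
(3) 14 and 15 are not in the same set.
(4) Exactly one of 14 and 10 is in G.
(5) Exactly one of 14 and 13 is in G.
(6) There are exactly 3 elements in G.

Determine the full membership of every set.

K = {11, 12, 14}; G = {10, 13, 15}

From (2): 12 ∉ G.
Only one set left: 12 ∈ K.
Suppose 10 ∈ K: no assignment then satisfies all the clues, so 10 ∉ K.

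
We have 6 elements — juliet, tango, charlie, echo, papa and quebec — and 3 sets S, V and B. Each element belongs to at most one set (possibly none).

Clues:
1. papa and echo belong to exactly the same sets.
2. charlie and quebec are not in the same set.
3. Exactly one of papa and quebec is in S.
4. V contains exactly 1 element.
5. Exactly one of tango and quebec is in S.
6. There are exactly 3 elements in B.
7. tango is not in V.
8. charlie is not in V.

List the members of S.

S = {quebec}

From (7): tango ∉ V.
From (8): charlie ∉ V.
Suppose juliet ∈ S: no assignment then satisfies all the clues, so juliet ∉ S.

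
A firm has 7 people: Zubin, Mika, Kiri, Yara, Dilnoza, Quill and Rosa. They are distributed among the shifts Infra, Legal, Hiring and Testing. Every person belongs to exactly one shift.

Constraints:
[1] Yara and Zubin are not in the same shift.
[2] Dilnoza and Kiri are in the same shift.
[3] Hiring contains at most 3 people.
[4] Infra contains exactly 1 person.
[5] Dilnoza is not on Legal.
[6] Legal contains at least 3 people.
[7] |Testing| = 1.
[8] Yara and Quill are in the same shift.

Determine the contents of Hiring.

Hiring = {Dilnoza, Kiri}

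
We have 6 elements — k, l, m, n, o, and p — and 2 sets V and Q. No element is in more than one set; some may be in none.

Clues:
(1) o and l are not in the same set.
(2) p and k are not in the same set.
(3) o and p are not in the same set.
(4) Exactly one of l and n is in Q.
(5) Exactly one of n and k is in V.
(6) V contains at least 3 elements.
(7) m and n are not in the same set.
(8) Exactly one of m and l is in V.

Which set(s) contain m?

m: V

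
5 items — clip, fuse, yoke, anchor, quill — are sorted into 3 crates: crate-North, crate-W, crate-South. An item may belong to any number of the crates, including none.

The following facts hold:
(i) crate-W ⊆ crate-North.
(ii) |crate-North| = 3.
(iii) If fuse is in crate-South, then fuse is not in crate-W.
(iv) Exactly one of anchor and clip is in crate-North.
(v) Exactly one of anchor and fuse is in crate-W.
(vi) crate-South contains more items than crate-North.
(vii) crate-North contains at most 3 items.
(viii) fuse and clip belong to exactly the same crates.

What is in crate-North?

crate-North = {anchor, quill, yoke}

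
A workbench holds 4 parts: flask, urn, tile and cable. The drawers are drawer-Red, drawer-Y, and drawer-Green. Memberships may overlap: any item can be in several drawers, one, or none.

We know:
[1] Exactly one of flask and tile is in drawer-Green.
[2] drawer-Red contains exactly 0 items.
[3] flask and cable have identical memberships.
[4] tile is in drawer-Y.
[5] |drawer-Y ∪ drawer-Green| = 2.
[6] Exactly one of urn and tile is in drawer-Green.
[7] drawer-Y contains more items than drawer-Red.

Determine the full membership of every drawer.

drawer-Red = {}; drawer-Y = {tile, urn}; drawer-Green = {tile}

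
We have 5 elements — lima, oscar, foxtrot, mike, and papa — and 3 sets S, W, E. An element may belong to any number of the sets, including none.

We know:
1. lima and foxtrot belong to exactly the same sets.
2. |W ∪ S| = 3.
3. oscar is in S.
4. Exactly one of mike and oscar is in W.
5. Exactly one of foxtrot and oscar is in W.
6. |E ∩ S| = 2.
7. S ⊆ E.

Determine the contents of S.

S = {mike, oscar}

From (3): oscar ∈ S.
(7) with oscar ∈ S: oscar ∈ E.
Suppose lima ∈ S: no assignment then satisfies all the clues, so lima ∉ S.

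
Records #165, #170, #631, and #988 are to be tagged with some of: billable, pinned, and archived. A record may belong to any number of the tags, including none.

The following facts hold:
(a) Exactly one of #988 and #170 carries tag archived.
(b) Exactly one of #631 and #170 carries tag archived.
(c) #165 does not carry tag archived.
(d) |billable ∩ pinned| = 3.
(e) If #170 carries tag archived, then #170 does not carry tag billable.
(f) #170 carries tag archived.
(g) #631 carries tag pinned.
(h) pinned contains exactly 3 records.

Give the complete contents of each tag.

billable = {#165, #631, #988}; pinned = {#165, #631, #988}; archived = {#170}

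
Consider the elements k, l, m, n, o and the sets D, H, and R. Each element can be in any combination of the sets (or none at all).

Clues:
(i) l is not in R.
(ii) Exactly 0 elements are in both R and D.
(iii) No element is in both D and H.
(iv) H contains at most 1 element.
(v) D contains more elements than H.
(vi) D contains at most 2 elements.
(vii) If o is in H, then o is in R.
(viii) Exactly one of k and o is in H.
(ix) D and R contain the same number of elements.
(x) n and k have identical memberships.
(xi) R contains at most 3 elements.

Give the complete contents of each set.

D = {k, n}; H = {o}; R = {m, o}

From (i): l ∉ R.
Suppose k ∉ D: no assignment then satisfies all the clues, so k ∈ D.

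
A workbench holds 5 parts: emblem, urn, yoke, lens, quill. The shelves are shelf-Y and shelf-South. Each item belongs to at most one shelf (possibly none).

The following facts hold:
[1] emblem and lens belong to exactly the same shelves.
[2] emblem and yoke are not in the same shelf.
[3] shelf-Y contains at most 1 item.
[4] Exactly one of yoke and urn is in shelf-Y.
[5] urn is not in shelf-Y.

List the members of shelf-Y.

shelf-Y = {yoke}

From (5): urn ∉ shelf-Y.
(4) (exactly one): yoke ∈ shelf-Y.
(2): emblem ∉ shelf-Y.
(3): shelf-Y already has 1, so the rest are out.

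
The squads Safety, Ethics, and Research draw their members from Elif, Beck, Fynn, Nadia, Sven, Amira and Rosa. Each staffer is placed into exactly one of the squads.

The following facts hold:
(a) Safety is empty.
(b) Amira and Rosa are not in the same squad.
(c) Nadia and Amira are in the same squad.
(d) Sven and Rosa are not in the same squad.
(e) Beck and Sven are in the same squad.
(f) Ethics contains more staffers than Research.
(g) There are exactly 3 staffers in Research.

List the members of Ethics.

Ethics = {Amira, Beck, Nadia, Sven}

(a): Safety already has 0, so the rest are out.
Suppose Elif ∈ Ethics: no assignment then satisfies all the clues, so Elif ∉ Ethics.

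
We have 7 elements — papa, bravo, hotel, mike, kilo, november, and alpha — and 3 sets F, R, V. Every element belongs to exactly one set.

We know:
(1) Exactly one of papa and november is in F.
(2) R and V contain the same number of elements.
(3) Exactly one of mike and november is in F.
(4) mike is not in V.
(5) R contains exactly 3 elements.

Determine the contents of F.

F = {november}

From (4): mike ∉ V.
Suppose papa ∈ F: no assignment then satisfies all the clues, so papa ∉ F.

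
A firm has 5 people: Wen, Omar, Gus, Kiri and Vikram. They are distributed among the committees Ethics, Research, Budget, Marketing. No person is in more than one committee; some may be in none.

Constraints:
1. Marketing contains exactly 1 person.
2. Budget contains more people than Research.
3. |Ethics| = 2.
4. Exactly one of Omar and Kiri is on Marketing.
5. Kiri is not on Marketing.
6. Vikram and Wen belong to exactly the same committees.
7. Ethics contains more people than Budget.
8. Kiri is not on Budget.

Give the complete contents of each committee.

Ethics = {Vikram, Wen}; Research = {}; Budget = {Gus}; Marketing = {Omar}

From (5): Kiri ∉ Marketing.
From (8): Kiri ∉ Budget.
(4) (exactly one): Omar ∈ Marketing.
(1): Marketing already has 1, so the rest are out.
Suppose Wen ∉ Ethics: no assignment then satisfies all the clues, so Wen ∈ Ethics.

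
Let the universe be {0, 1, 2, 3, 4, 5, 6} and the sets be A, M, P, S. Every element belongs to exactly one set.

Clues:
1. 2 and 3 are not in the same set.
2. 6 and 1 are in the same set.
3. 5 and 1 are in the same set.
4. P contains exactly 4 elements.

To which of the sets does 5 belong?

5: P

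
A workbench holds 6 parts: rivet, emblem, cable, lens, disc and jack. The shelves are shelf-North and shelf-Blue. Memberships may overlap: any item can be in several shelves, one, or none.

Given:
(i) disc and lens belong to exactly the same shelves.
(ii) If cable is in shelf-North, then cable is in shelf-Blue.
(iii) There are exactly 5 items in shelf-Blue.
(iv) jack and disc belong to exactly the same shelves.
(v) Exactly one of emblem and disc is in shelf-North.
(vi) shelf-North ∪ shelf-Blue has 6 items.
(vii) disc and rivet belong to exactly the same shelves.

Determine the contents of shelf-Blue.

shelf-Blue = {cable, disc, jack, lens, rivet}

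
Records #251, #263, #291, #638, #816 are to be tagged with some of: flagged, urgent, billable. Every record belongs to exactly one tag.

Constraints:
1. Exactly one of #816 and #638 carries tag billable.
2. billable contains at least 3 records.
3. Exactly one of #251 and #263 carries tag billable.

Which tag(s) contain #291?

#291: billable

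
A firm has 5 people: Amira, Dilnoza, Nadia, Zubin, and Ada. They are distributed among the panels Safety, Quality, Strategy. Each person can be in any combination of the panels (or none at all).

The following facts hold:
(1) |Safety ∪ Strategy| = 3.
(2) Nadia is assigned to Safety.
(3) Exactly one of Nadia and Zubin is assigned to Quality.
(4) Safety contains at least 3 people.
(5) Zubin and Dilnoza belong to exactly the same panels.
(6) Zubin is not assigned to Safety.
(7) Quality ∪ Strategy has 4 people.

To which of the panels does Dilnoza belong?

Dilnoza: Quality

From (2): Nadia ∈ Safety.
From (6): Zubin ∉ Safety.
(5): Dilnoza matches Zubin: Dilnoza ∉ Safety.
(4): only 3 candidates remain for Safety, so all are in.
Suppose Dilnoza ∉ Quality: no assignment then satisfies all the clues, so Dilnoza ∈ Quality.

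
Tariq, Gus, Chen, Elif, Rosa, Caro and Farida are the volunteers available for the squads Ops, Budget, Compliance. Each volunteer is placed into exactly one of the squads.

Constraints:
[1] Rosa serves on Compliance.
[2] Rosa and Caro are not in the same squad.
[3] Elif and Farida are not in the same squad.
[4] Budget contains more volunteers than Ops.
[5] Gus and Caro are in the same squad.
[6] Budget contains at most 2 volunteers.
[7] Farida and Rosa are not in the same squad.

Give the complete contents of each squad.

Ops = {Farida}; Budget = {Caro, Gus}; Compliance = {Chen, Elif, Rosa, Tariq}

From (1): Rosa ∈ Compliance.
(2): Caro ∉ Compliance.
(5): Gus matches Caro: Gus ∉ Compliance.
(7): Farida ∉ Compliance.
Suppose Tariq ∈ Ops: no assignment then satisfies all the clues, so Tariq ∉ Ops.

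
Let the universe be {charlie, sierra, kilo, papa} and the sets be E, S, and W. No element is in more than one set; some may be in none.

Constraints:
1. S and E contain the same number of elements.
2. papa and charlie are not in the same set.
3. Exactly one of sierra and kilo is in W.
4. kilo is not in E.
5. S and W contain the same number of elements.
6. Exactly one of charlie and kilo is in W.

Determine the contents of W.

From (4): kilo ∉ E.
Suppose charlie ∈ W: no assignment then satisfies all the clues, so charlie ∉ W.

W = {kilo}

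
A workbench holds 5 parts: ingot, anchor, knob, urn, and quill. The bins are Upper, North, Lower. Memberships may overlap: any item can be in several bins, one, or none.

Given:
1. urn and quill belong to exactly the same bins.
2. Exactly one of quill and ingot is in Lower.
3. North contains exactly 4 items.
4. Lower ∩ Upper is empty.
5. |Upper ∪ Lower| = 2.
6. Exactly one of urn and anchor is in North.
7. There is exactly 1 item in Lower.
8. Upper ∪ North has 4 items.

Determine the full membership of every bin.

Upper = {knob}; North = {ingot, knob, quill, urn}; Lower = {ingot}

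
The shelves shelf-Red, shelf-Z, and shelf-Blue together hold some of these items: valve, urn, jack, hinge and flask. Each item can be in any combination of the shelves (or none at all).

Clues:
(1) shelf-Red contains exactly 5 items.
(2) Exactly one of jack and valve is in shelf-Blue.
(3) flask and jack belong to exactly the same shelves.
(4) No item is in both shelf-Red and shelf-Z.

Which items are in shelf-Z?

shelf-Z = {}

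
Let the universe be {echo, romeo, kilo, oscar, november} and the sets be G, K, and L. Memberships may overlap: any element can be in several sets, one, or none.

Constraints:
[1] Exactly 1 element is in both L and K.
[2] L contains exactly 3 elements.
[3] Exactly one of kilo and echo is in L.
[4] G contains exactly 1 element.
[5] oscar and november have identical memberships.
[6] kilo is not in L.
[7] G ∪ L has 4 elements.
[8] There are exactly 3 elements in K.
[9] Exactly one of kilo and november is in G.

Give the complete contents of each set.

G = {kilo}; K = {echo, kilo, romeo}; L = {echo, november, oscar}

From (6): kilo ∉ L.
(3) (exactly one): echo ∈ L.
Suppose echo ∈ G: no assignment then satisfies all the clues, so echo ∉ G.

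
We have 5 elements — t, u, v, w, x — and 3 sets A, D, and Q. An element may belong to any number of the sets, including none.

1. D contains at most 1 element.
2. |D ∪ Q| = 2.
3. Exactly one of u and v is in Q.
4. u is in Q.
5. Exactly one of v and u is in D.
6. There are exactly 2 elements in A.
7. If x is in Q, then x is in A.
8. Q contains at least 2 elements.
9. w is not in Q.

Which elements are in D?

D = {u}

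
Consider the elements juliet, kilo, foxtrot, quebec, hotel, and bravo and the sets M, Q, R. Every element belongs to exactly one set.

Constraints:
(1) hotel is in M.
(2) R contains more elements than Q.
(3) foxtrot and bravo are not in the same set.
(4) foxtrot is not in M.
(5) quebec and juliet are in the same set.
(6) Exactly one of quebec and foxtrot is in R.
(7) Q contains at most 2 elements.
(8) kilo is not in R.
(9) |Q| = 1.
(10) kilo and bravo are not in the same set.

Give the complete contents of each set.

M = {hotel, kilo}; Q = {foxtrot}; R = {bravo, juliet, quebec}

From (1): hotel ∈ M.
From (4): foxtrot ∉ M.
From (8): kilo ∉ R.
Suppose juliet ∈ M: no assignment then satisfies all the clues, so juliet ∉ M.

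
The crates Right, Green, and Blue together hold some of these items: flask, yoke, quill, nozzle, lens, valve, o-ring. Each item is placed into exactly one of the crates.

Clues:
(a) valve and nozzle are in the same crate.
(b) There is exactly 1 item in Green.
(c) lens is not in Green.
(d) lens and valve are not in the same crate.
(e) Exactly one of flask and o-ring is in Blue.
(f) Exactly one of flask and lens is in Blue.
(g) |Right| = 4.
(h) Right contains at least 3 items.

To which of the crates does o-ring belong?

o-ring: Blue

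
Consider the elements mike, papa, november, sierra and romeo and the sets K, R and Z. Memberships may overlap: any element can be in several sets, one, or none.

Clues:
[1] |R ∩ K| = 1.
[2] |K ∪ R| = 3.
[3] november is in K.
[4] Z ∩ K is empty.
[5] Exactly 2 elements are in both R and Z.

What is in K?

K = {november}

From (3): november ∈ K.
(4) (disjoint): november ∉ Z.
Suppose mike ∈ K: no assignment then satisfies all the clues, so mike ∉ K.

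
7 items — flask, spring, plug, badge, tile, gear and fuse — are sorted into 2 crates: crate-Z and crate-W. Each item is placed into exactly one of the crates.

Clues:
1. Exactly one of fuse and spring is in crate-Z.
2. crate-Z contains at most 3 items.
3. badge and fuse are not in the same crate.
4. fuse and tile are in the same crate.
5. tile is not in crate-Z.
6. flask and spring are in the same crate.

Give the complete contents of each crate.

crate-Z = {badge, flask, spring}; crate-W = {fuse, gear, plug, tile}

From (5): tile ∉ crate-Z.
(4): fuse matches tile: fuse ∉ crate-Z.
Only one crate left: tile ∈ crate-W.
Only one crate left: fuse ∈ crate-W.
(1) (exactly one): spring ∈ crate-Z.
(3): badge ∉ crate-W.
(6): flask matches spring: flask ∈ crate-Z.
Only one crate left: badge ∈ crate-Z.
(2): crate-Z already has 3, so the rest are out.
Only one crate left: plug ∈ crate-W.
Only one crate left: gear ∈ crate-W.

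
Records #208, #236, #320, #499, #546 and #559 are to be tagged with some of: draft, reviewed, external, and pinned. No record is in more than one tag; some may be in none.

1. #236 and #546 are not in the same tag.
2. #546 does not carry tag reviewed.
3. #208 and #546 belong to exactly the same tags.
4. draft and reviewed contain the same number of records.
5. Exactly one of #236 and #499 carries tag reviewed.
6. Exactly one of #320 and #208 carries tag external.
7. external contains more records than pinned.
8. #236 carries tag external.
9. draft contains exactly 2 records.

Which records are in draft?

draft = {#208, #546}

From (2): #546 ∉ reviewed.
From (8): #236 ∈ external.
(1): #546 ∉ external.
(3): #208 matches #546: #208 ∉ reviewed.
(3): #208 matches #546: #208 ∉ external.
(5) (exactly one): #499 ∈ reviewed.
(6) (exactly one): #320 ∈ external.
Suppose #208 ∉ draft: no assignment then satisfies all the clues, so #208 ∈ draft.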